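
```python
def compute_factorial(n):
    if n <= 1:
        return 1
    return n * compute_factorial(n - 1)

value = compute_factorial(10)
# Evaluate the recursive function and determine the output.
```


compute_factorial(10)
= 10 * compute_factorial(9)
= 10 * 9 * compute_factorial(8)
= 10 * 9 * 8 * compute_factorial(7)
= 10 * 9 * 8 * 7 * compute_factorial(6)
= 10 * 9 * 8 * 7 * 6 * compute_factorial(5)
= 10 * 9 * 8 * 7 * 6 * 5 * compute_factorial(4)
= 10 * 9 * 8 * 7 * 6 * 5 * 4 * compute_factorial(3)
= 10 * 9 * 8 * 7 * 6 * 5 * 4 * 3 * compute_factorial(2)
= 10 * 9 * 8 * 7 * 6 * 5 * 4 * 3 * 2 * compute_factorial(1)
= 10 * 9 * 8 * 7 * 6 * 5 * 4 * 3 * 2 * 1
= 3628800


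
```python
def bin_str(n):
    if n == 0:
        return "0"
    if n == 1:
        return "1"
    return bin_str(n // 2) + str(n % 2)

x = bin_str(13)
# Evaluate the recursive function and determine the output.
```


bin_str(13)
= bin_str(6) + "1"
= bin_str(3) + "0" + "1"
= bin_str(1) + "1" + "0" + "1"
= "1" + "1" + "0" + "1"
= "1101"


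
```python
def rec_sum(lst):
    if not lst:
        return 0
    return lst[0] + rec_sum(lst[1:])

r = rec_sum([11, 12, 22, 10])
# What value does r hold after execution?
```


rec_sum([11, 12, 22, 10])
= 11 + rec_sum([12, 22, 10])
= 11 + 12 + rec_sum([22, 10])
= 11 + 12 + 22 + rec_sum([10])
= 11 + 12 + 22 + 10 + rec_sum([])
= 11 + 12 + 22 + 10 + 0
= 55


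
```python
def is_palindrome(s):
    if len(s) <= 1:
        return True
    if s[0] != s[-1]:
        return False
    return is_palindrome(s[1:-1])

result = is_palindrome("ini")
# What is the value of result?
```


is_palindrome("ini")
"ini": s[0]='i' == s[-1]='i' -> is_palindrome("n")
"n": len <= 1 -> True
= True


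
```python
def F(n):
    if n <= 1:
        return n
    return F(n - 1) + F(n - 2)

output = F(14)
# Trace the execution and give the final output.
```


F(14)
= F(13) + F(12)
= (F(12) + F(11)) + F(12)
Computing bottom-up: F(0)=0, F(1)=1, F(2)=1, F(3)=2, F(4)=3, F(5)=5, F(6)=8, F(7)=13, F(8)=21, F(9)=34, F(10)=55, F(11)=89, F(12)=144, F(13)=233, F(14)=377
= 377


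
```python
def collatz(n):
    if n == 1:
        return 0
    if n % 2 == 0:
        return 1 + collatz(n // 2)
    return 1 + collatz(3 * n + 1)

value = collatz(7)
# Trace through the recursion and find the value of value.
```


collatz(7)
7 is odd -> 3*7+1 = 22 -> collatz(22)
22 is even -> collatz(11)
11 is odd -> 3*11+1 = 34 -> collatz(34)
34 is even -> collatz(17)
17 is odd -> 3*17+1 = 52 -> collatz(52)
52 is even -> collatz(26)
26 is even -> collatz(13)
13 is odd -> 3*13+1 = 40 -> collatz(40)
40 is even -> collatz(20)
20 is even -> collatz(10)
10 is even -> collatz(5)
5 is odd -> 3*5+1 = 16 -> collatz(16)
16 is even -> collatz(8)
8 is even -> collatz(4)
4 is even -> collatz(2)
2 is even -> collatz(1)
Reached 1 after 16 steps
= 16


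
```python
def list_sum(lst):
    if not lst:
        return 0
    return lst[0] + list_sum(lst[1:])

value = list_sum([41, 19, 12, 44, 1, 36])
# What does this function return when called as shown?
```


list_sum([41, 19, 12, 44, 1, 36])
= 41 + list_sum([19, 12, 44, 1, 36])
= 41 + 19 + list_sum([12, 44, 1, 36])
= 41 + 19 + 12 + list_sum([44, 1, 36])
= 41 + 19 + 12 + 44 + list_sum([1, 36])
= 41 + 19 + 12 + 44 + 1 + list_sum([36])
= 41 + 19 + 12 + 44 + 1 + 36 + list_sum([])
= 41 + 19 + 12 + 44 + 1 + 36 + 0
= 153


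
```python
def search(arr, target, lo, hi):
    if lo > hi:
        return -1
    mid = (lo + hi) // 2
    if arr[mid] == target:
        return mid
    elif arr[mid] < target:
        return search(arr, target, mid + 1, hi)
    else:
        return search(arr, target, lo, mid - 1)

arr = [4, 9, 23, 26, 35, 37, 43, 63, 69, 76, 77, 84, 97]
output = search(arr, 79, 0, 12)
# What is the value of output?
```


search(arr, 79, 0, 12)
lo=0, hi=12, mid=6, arr[mid]=43
43 < 79, search right half
lo=7, hi=12, mid=9, arr[mid]=76
76 < 79, search right half
lo=10, hi=12, mid=11, arr[mid]=84
84 > 79, search left half
lo=10, hi=10, mid=10, arr[mid]=77
77 < 79, search right half
lo > hi, target not found, return -1
= -1


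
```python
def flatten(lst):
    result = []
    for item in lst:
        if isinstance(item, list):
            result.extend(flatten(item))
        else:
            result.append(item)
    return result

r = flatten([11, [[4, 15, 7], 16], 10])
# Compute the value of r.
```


flatten([11, [[4, 15, 7], 16], 10])
Processing each element:
  11 is not a list -> append 11
  [[4, 15, 7], 16] is a list -> flatten recursively -> [4, 15, 7, 16]
  10 is not a list -> append 10
= [11, 4, 15, 7, 16, 10]


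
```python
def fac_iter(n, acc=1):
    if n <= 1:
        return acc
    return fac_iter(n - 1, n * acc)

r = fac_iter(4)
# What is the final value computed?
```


fac_iter(4, 1)
= fac_iter(3, 4 * 1) = fac_iter(3, 4)
= fac_iter(2, 3 * 4) = fac_iter(2, 12)
= fac_iter(1, 2 * 12) = fac_iter(1, 24)
n <= 1, return acc = 24


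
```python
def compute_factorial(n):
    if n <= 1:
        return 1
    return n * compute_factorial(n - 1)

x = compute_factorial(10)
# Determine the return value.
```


compute_factorial(10)
= 10 * compute_factorial(9)
= 10 * 9 * compute_factorial(8)
= 10 * 9 * 8 * compute_factorial(7)
= 10 * 9 * 8 * 7 * compute_factorial(6)
= 10 * 9 * 8 * 7 * 6 * compute_factorial(5)
= 10 * 9 * 8 * 7 * 6 * 5 * compute_factorial(4)
= 10 * 9 * 8 * 7 * 6 * 5 * 4 * compute_factorial(3)
= 10 * 9 * 8 * 7 * 6 * 5 * 4 * 3 * compute_factorial(2)
= 10 * 9 * 8 * 7 * 6 * 5 * 4 * 3 * 2 * compute_factorial(1)
= 10 * 9 * 8 * 7 * 6 * 5 * 4 * 3 * 2 * 1
= 3628800


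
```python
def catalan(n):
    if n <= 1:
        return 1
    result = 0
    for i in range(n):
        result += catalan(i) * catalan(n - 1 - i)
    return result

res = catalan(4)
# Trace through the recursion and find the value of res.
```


catalan(4)
= sum of catalan(i) * catalan(4-1-i) for i in 0..3
First compute sub-values bottom-up:
  catalan(0) = 1, catalan(1) = 1
  catalan(2) = 1*1 + 1*1 = 2
  catalan(3) = 1*2 + 1*1 + 2*1 = 5
Now catalan(4):
  catalan(0)*catalan(3) = 1*5 = 5
  catalan(1)*catalan(2) = 1*2 = 2
  catalan(2)*catalan(1) = 2*1 = 2
  catalan(3)*catalan(0) = 5*1 = 5
= 5 + 2 + 2 + 5
= 14


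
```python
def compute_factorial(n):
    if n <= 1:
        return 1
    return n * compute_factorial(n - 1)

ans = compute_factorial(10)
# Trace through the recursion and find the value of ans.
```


compute_factorial(10)
= 10 * compute_factorial(9)
= 10 * 9 * compute_factorial(8)
= 10 * 9 * 8 * compute_factorial(7)
= 10 * 9 * 8 * 7 * compute_factorial(6)
= 10 * 9 * 8 * 7 * 6 * compute_factorial(5)
= 10 * 9 * 8 * 7 * 6 * 5 * compute_factorial(4)
= 10 * 9 * 8 * 7 * 6 * 5 * 4 * compute_factorial(3)
= 10 * 9 * 8 * 7 * 6 * 5 * 4 * 3 * compute_factorial(2)
= 10 * 9 * 8 * 7 * 6 * 5 * 4 * 3 * 2 * compute_factorial(1)
= 10 * 9 * 8 * 7 * 6 * 5 * 4 * 3 * 2 * 1
= 3628800


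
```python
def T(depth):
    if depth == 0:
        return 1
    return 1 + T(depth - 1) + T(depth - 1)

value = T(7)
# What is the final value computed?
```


T(7)
= 1 + T(6) + T(6)
= 1 + 2 * T(6)
T(k) = 2^(k+1) - 1
T(0) = 1
T(1) = 3
T(2) = 7
T(3) = 15
T(4) = 31
T(7) = 2^8 - 1 = 255


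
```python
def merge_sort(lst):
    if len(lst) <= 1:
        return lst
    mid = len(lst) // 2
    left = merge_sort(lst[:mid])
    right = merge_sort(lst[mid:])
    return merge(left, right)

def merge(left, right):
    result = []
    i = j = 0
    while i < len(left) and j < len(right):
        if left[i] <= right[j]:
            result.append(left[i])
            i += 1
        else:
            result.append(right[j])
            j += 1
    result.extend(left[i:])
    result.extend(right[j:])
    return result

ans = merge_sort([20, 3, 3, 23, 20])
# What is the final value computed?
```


merge_sort([20, 3, 3, 23, 20])
Split into [20, 3] and [3, 23, 20]
Left sorted: [3, 20]
Right sorted: [3, 20, 23]
Merge [3, 20] and [3, 20, 23]
= [3, 3, 20, 20, 23]


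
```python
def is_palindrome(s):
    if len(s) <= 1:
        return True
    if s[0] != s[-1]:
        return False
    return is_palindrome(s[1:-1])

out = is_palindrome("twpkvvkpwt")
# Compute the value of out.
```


is_palindrome("twpkvvkpwt")
"twpkvvkpwt": s[0]='t' == s[-1]='t' -> is_palindrome("wpkvvkpw")
"wpkvvkpw": s[0]='w' == s[-1]='w' -> is_palindrome("pkvvkp")
"pkvvkp": s[0]='p' == s[-1]='p' -> is_palindrome("kvvk")
"kvvk": s[0]='k' == s[-1]='k' -> is_palindrome("vv")
"vv": s[0]='v' == s[-1]='v' -> is_palindrome("")
"": len <= 1 -> True
= True


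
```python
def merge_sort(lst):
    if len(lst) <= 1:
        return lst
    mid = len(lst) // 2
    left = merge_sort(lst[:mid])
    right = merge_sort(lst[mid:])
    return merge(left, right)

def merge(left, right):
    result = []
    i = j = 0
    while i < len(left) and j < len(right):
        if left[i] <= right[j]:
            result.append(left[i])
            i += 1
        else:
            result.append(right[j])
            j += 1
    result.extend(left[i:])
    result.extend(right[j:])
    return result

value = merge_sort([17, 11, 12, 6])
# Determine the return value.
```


merge_sort([17, 11, 12, 6])
Split into [17, 11] and [12, 6]
Left sorted: [11, 17]
Right sorted: [6, 12]
Merge [11, 17] and [6, 12]
= [6, 11, 12, 17]


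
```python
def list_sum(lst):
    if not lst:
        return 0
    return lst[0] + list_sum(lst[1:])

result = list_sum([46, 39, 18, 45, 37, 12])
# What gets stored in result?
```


list_sum([46, 39, 18, 45, 37, 12])
= 46 + list_sum([39, 18, 45, 37, 12])
= 46 + 39 + list_sum([18, 45, 37, 12])
= 46 + 39 + 18 + list_sum([45, 37, 12])
= 46 + 39 + 18 + 45 + list_sum([37, 12])
= 46 + 39 + 18 + 45 + 37 + list_sum([12])
= 46 + 39 + 18 + 45 + 37 + 12 + list_sum([])
= 46 + 39 + 18 + 45 + 37 + 12 + 0
= 197


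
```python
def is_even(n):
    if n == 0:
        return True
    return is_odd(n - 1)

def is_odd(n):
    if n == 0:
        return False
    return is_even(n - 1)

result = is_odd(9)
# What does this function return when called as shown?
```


is_odd(9)
= is_even(8)
= is_odd(7)
= is_even(6)
= is_odd(5)
= is_even(4)
= is_odd(3)
= is_even(2)
= is_odd(1)
= is_even(0)
n == 0: return True
= True


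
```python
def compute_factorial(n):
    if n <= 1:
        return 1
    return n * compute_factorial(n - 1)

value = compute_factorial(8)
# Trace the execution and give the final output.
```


compute_factorial(8)
= 8 * compute_factorial(7)
= 8 * 7 * compute_factorial(6)
= 8 * 7 * 6 * compute_factorial(5)
= 8 * 7 * 6 * 5 * compute_factorial(4)
= 8 * 7 * 6 * 5 * 4 * compute_factorial(3)
= 8 * 7 * 6 * 5 * 4 * 3 * compute_factorial(2)
= 8 * 7 * 6 * 5 * 4 * 3 * 2 * compute_factorial(1)
= 8 * 7 * 6 * 5 * 4 * 3 * 2 * 1
= 40320


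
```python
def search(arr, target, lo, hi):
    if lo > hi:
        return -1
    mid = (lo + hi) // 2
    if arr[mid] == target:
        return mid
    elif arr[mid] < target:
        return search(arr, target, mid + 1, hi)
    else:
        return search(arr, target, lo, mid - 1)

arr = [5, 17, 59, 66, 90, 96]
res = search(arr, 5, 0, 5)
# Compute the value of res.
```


search(arr, 5, 0, 5)
lo=0, hi=5, mid=2, arr[mid]=59
59 > 5, search left half
lo=0, hi=1, mid=0, arr[mid]=5
arr[0] == 5, found at index 0
= 0


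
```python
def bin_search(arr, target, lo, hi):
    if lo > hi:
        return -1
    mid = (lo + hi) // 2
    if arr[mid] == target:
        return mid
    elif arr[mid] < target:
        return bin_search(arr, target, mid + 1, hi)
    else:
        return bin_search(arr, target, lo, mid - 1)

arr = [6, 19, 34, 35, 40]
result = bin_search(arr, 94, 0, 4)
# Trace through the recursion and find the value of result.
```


bin_search(arr, 94, 0, 4)
lo=0, hi=4, mid=2, arr[mid]=34
34 < 94, search right half
lo=3, hi=4, mid=3, arr[mid]=35
35 < 94, search right half
lo=4, hi=4, mid=4, arr[mid]=40
40 < 94, search right half
lo > hi, target not found, return -1
= -1


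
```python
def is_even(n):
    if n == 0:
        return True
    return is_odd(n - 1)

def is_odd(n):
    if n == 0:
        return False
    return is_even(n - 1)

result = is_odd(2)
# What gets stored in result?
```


is_odd(2)
= is_even(1)
= is_odd(0)
n == 0: return False
= False


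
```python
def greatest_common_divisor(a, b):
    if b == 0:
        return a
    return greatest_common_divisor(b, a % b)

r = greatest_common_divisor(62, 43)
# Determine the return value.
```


greatest_common_divisor(62, 43)
= greatest_common_divisor(43, 62 % 43) = greatest_common_divisor(43, 19)
= greatest_common_divisor(19, 43 % 19) = greatest_common_divisor(19, 5)
= greatest_common_divisor(5, 19 % 5) = greatest_common_divisor(5, 4)
= greatest_common_divisor(4, 5 % 4) = greatest_common_divisor(4, 1)
= greatest_common_divisor(1, 4 % 1) = greatest_common_divisor(1, 0)
b == 0, return a = 1


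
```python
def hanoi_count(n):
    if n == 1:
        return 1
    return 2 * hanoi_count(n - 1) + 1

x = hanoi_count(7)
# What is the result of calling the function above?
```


hanoi_count(7)
= 2 * hanoi_count(6) + 1
= 2 * (2 * hanoi_count(5) + 1) + 1
= 2 * (2 * (2 * hanoi_count(4) + 1) + 1) + 1
= 2 * (2 * (2 * (2 * hanoi_count(3) + 1) + 1) + 1) + 1
= 2 * (2 * (2 * (2 * (2 * hanoi_count(2) + 1) + 1) + 1) + 1) + 1
= 2 * (2 * (2 * (2 * (2 * (2 * hanoi_count(1) + 1) + 1) + 1) + 1) + 1) + 1
Now compute bottom-up:
hanoi_count(1) = 1
hanoi_count(2) = 2 * 1 + 1 = 3
hanoi_count(3) = 2 * 3 + 1 = 7
hanoi_count(4) = 2 * 7 + 1 = 15
hanoi_count(5) = 2 * 15 + 1 = 31
hanoi_count(6) = 2 * 31 + 1 = 63
hanoi_count(7) = 2 * 63 + 1 = 127
= 127


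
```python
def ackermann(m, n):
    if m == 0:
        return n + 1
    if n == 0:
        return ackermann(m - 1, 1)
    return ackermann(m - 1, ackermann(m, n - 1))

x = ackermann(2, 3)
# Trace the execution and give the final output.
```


ackermann(2, 3)
= ackermann(1, ackermann(2, 2))
First compute ackermann(2, 2) = 7
= ackermann(1, 7)
= 9


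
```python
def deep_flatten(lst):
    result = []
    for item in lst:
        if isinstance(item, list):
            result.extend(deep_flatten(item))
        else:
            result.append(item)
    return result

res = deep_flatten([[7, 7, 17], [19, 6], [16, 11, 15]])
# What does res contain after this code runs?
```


deep_flatten([[7, 7, 17], [19, 6], [16, 11, 15]])
Processing each element:
  [7, 7, 17] is a list -> deep_flatten recursively -> [7, 7, 17]
  [19, 6] is a list -> deep_flatten recursively -> [19, 6]
  [16, 11, 15] is a list -> deep_flatten recursively -> [16, 11, 15]
= [7, 7, 17, 19, 6, 16, 11, 15]


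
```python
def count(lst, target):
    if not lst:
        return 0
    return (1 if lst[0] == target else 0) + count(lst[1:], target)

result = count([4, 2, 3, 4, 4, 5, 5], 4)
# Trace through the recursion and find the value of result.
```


count([4, 2, 3, 4, 4, 5, 5], 4)
lst[0]=4 == 4: 1 + count([2, 3, 4, 4, 5, 5], 4)
lst[0]=2 != 4: 0 + count([3, 4, 4, 5, 5], 4)
lst[0]=3 != 4: 0 + count([4, 4, 5, 5], 4)
lst[0]=4 == 4: 1 + count([4, 5, 5], 4)
lst[0]=4 == 4: 1 + count([5, 5], 4)
lst[0]=5 != 4: 0 + count([5], 4)
lst[0]=5 != 4: 0 + count([], 4)
= 3


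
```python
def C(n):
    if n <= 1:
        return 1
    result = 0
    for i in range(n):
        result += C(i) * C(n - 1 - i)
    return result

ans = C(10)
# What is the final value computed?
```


C(10)
= sum of C(i) * C(10-1-i) for i in 0..9
First compute sub-values bottom-up:
  C(0) = 1, C(1) = 1
  C(2) = 1*1 + 1*1 = 2
  C(3) = 1*2 + 1*1 + 2*1 = 5
  C(4) = 1*5 + 1*2 + 2*1 + 5*1 = 14
  C(5) = 1*14 + 1*5 + 2*2 + 5*1 + 14*1 = 42
  C(6) = 1*42 + 1*14 + 2*5 + 5*2 + 14*1 + 42*1 = 132
  C(7) = 1*132 + 1*42 + 2*14 + 5*5 + 14*2 + 42*1 + 132*1 = 429
  C(8) = 1*429 + 1*132 + 2*42 + 5*14 + 14*5 + 42*2 + 132*1 + 429*1 = 1430
  C(9) = 1*1430 + 1*429 + 2*132 + 5*42 + 14*14 + 42*5 + 132*2 + 429*1 + 1430*1 = 4862
Now C(10):
  C(0)*C(9) = 1*4862 = 4862
  C(1)*C(8) = 1*1430 = 1430
  C(2)*C(7) = 2*429 = 858
  C(3)*C(6) = 5*132 = 660
  C(4)*C(5) = 14*42 = 588
  C(5)*C(4) = 42*14 = 588
  C(6)*C(3) = 132*5 = 660
  C(7)*C(2) = 429*2 = 858
  C(8)*C(1) = 1430*1 = 1430
  C(9)*C(0) = 4862*1 = 4862
= 4862 + 1430 + 858 + 660 + 588 + 588 + 660 + 858 + 1430 + 4862
= 16796


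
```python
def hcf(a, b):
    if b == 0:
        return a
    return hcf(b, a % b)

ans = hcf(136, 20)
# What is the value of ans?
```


hcf(136, 20)
= hcf(20, 136 % 20) = hcf(20, 16)
= hcf(16, 20 % 16) = hcf(16, 4)
= hcf(4, 16 % 4) = hcf(4, 0)
b == 0, return a = 4


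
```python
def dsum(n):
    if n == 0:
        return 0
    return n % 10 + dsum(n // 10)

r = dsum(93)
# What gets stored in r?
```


dsum(93)
= 3 + dsum(9)
= 3 + 9 + dsum(0)
= 3 + 9 + 0
= 12


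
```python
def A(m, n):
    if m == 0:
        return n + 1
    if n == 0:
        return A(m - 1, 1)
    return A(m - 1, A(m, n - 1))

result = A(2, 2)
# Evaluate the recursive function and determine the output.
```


A(2, 2)
= A(1, A(2, 1))
First compute A(2, 1) = 5
= A(1, 5)
= 7


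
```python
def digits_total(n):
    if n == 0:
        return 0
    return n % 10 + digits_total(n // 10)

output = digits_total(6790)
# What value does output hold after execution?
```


digits_total(6790)
= 0 + digits_total(679)
= 0 + 9 + digits_total(67)
= 0 + 9 + 7 + digits_total(6)
= 0 + 9 + 7 + 6 + digits_total(0)
= 0 + 9 + 7 + 6 + 0
= 22


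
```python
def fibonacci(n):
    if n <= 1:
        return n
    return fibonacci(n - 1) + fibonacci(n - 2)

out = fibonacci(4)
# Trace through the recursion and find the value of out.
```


fibonacci(4)
= fibonacci(3) + fibonacci(2)
= (fibonacci(2) + fibonacci(1)) + fibonacci(2)
Computing bottom-up: fibonacci(0)=0, fibonacci(1)=1, fibonacci(2)=1, fibonacci(3)=2, fibonacci(4)=3
= 3


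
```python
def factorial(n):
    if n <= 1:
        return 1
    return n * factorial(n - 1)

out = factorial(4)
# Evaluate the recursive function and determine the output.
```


factorial(4)
= 4 * factorial(3)
= 4 * 3 * factorial(2)
= 4 * 3 * 2 * factorial(1)
= 4 * 3 * 2 * 1
= 24


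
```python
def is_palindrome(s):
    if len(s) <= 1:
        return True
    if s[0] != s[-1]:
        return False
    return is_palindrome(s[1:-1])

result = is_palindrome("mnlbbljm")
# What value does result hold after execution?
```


is_palindrome("mnlbbljm")
"mnlbbljm": s[0]='m' == s[-1]='m' -> is_palindrome("nlbblj")
"nlbblj": s[0]='n' != s[-1]='j' -> False
= False


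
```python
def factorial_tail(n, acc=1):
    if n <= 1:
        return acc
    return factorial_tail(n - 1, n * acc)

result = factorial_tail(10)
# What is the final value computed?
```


factorial_tail(10, 1)
= factorial_tail(9, 10 * 1) = factorial_tail(9, 10)
= factorial_tail(8, 9 * 10) = factorial_tail(8, 90)
= factorial_tail(7, 8 * 90) = factorial_tail(7, 720)
= factorial_tail(6, 7 * 720) = factorial_tail(6, 5040)
= factorial_tail(5, 6 * 5040) = factorial_tail(5, 30240)
= factorial_tail(4, 5 * 30240) = factorial_tail(4, 151200)
= factorial_tail(3, 4 * 151200) = factorial_tail(3, 604800)
= factorial_tail(2, 3 * 604800) = factorial_tail(2, 1814400)
= factorial_tail(1, 2 * 1814400) = factorial_tail(1, 3628800)
n <= 1, return acc = 3628800


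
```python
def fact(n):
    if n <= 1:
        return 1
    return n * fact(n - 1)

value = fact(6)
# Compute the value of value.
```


fact(6)
= 6 * fact(5)
= 6 * 5 * fact(4)
= 6 * 5 * 4 * fact(3)
= 6 * 5 * 4 * 3 * fact(2)
= 6 * 5 * 4 * 3 * 2 * fact(1)
= 6 * 5 * 4 * 3 * 2 * 1
= 720


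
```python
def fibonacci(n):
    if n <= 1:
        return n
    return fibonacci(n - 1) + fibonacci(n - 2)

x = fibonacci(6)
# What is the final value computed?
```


fibonacci(6)
= fibonacci(5) + fibonacci(4)
= (fibonacci(4) + fibonacci(3)) + fibonacci(4)
Computing bottom-up: fibonacci(0)=0, fibonacci(1)=1, fibonacci(2)=1, fibonacci(3)=2, fibonacci(4)=3, fibonacci(5)=5, fibonacci(6)=8
= 8


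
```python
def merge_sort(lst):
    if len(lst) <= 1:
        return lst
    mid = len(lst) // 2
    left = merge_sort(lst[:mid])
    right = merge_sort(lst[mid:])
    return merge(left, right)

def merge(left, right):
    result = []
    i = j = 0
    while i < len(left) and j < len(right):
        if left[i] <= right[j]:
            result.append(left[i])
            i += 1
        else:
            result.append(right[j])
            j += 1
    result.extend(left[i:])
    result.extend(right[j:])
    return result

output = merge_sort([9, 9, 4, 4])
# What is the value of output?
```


merge_sort([9, 9, 4, 4])
Split into [9, 9] and [4, 4]
Left sorted: [9, 9]
Right sorted: [4, 4]
Merge [9, 9] and [4, 4]
= [4, 4, 9, 9]


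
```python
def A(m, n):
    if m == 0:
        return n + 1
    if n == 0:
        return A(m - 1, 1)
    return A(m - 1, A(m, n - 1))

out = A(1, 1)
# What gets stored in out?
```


A(1, 1)
= A(0, A(1, 0))
First compute A(1, 0) = 2
= A(0, 2)
= 3


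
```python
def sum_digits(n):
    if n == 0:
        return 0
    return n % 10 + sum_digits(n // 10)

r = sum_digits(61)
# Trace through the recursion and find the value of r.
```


sum_digits(61)
= 1 + sum_digits(6)
= 1 + 6 + sum_digits(0)
= 1 + 6 + 0
= 7


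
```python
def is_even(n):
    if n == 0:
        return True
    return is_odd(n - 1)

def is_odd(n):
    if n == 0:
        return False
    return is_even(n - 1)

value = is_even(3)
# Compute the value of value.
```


is_even(3)
= is_odd(2)
= is_even(1)
= is_odd(0)
n == 0: return False
= False


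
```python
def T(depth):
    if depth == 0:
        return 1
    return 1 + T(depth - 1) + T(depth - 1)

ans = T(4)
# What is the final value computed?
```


T(4)
= 1 + T(3) + T(3)
= 1 + 2 * T(3)
T(k) = 2^(k+1) - 1
T(0) = 1
T(1) = 3
T(2) = 7
T(3) = 15
T(4) = 31
T(4) = 2^5 - 1 = 31


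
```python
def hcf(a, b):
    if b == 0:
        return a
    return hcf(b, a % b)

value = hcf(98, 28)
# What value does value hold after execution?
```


hcf(98, 28)
= hcf(28, 98 % 28) = hcf(28, 14)
= hcf(14, 28 % 14) = hcf(14, 0)
b == 0, return a = 14


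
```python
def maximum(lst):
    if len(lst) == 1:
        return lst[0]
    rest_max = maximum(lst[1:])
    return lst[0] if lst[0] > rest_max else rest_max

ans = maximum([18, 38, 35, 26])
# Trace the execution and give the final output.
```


maximum([18, 38, 35, 26])
= compare 18 with maximum([38, 35, 26])
= compare 38 with maximum([35, 26])
= compare 35 with maximum([26])
Base: maximum([26]) = 26
compare 35 with 26: max = 35
compare 38 with 35: max = 38
compare 18 with 38: max = 38
= 38


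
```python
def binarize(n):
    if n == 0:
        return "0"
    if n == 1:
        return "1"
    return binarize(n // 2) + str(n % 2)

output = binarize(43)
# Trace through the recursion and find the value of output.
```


binarize(43)
= binarize(21) + "1"
= binarize(10) + "1" + "1"
= binarize(5) + "0" + "1" + "1"
= binarize(2) + "1" + "0" + "1" + "1"
= binarize(1) + "0" + "1" + "0" + "1" + "1"
= "1" + "0" + "1" + "0" + "1" + "1"
= "101011"


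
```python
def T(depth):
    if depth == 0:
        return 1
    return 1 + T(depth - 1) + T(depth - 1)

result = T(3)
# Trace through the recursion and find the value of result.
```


T(3)
= 1 + T(2) + T(2)
= 1 + 2 * T(2)
T(k) = 2^(k+1) - 1
T(0) = 1
T(1) = 3
T(2) = 7
T(3) = 15
T(3) = 2^4 - 1 = 15


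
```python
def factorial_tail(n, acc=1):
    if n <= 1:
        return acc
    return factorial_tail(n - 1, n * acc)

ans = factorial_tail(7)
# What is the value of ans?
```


factorial_tail(7, 1)
= factorial_tail(6, 7 * 1) = factorial_tail(6, 7)
= factorial_tail(5, 6 * 7) = factorial_tail(5, 42)
= factorial_tail(4, 5 * 42) = factorial_tail(4, 210)
= factorial_tail(3, 4 * 210) = factorial_tail(3, 840)
= factorial_tail(2, 3 * 840) = factorial_tail(2, 2520)
= factorial_tail(1, 2 * 2520) = factorial_tail(1, 5040)
n <= 1, return acc = 5040


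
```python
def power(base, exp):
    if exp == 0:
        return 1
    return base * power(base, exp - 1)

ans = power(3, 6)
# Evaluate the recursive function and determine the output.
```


power(3, 6)
= 3 * power(3, 5)
= 3 * 3 * power(3, 4)
= 3 * 3 * 3 * power(3, 3)
= 3 * 3 * 3 * 3 * power(3, 2)
= 3 * 3 * 3 * 3 * 3 * power(3, 1)
= 3 * 3 * 3 * 3 * 3 * 3 * power(3, 0)
= 3 * 3 * 3 * 3 * 3 * 3 * 1
= 729


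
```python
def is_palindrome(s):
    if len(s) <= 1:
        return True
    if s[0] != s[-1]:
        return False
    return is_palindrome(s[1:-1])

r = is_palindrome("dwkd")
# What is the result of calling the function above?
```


is_palindrome("dwkd")
"dwkd": s[0]='d' == s[-1]='d' -> is_palindrome("wk")
"wk": s[0]='w' != s[-1]='k' -> False
= False


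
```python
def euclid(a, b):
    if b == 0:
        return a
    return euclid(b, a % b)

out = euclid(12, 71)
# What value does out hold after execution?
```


euclid(12, 71)
= euclid(71, 12 % 71) = euclid(71, 12)
= euclid(12, 71 % 12) = euclid(12, 11)
= euclid(11, 12 % 11) = euclid(11, 1)
= euclid(1, 11 % 1) = euclid(1, 0)
b == 0, return a = 1


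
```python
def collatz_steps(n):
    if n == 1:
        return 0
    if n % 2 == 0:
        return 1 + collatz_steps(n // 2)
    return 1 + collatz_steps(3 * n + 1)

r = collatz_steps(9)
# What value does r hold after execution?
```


collatz_steps(9)
9 is odd -> 3*9+1 = 28 -> collatz_steps(28)
28 is even -> collatz_steps(14)
14 is even -> collatz_steps(7)
7 is odd -> 3*7+1 = 22 -> collatz_steps(22)
22 is even -> collatz_steps(11)
11 is odd -> 3*11+1 = 34 -> collatz_steps(34)
34 is even -> collatz_steps(17)
17 is odd -> 3*17+1 = 52 -> collatz_steps(52)
52 is even -> collatz_steps(26)
26 is even -> collatz_steps(13)
13 is odd -> 3*13+1 = 40 -> collatz_steps(40)
40 is even -> collatz_steps(20)
20 is even -> collatz_steps(10)
10 is even -> collatz_steps(5)
5 is odd -> 3*5+1 = 16 -> collatz_steps(16)
16 is even -> collatz_steps(8)
8 is even -> collatz_steps(4)
4 is even -> collatz_steps(2)
2 is even -> collatz_steps(1)
Reached 1 after 19 steps
= 19


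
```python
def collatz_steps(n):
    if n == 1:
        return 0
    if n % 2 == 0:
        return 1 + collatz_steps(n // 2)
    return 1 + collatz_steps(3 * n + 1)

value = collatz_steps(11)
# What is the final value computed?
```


collatz_steps(11)
11 is odd -> 3*11+1 = 34 -> collatz_steps(34)
34 is even -> collatz_steps(17)
17 is odd -> 3*17+1 = 52 -> collatz_steps(52)
52 is even -> collatz_steps(26)
26 is even -> collatz_steps(13)
13 is odd -> 3*13+1 = 40 -> collatz_steps(40)
40 is even -> collatz_steps(20)
20 is even -> collatz_steps(10)
10 is even -> collatz_steps(5)
5 is odd -> 3*5+1 = 16 -> collatz_steps(16)
16 is even -> collatz_steps(8)
8 is even -> collatz_steps(4)
4 is even -> collatz_steps(2)
2 is even -> collatz_steps(1)
Reached 1 after 14 steps
= 14


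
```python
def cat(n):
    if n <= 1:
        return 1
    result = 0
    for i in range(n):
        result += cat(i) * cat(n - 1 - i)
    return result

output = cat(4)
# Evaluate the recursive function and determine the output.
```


cat(4)
= sum of cat(i) * cat(4-1-i) for i in 0..3
First compute sub-values bottom-up:
  cat(0) = 1, cat(1) = 1
  cat(2) = 1*1 + 1*1 = 2
  cat(3) = 1*2 + 1*1 + 2*1 = 5
Now cat(4):
  cat(0)*cat(3) = 1*5 = 5
  cat(1)*cat(2) = 1*2 = 2
  cat(2)*cat(1) = 2*1 = 2
  cat(3)*cat(0) = 5*1 = 5
= 5 + 2 + 2 + 5
= 14


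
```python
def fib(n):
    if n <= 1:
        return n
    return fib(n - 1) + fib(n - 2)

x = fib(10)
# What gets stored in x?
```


fib(10)
= fib(9) + fib(8)
= (fib(8) + fib(7)) + fib(8)
Computing bottom-up: fib(0)=0, fib(1)=1, fib(2)=1, fib(3)=2, fib(4)=3, fib(5)=5, fib(6)=8, fib(7)=13, fib(8)=21, fib(9)=34, fib(10)=55
= 55


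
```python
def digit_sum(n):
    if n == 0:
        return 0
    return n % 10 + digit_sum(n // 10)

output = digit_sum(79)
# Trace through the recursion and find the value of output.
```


digit_sum(79)
= 9 + digit_sum(7)
= 9 + 7 + digit_sum(0)
= 9 + 7 + 0
= 16


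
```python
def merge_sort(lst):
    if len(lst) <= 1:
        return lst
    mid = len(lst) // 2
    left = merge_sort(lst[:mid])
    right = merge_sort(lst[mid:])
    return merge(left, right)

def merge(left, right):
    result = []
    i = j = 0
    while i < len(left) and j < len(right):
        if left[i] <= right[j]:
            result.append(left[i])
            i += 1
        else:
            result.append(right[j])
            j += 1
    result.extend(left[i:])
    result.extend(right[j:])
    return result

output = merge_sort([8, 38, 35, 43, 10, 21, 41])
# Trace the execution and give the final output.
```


merge_sort([8, 38, 35, 43, 10, 21, 41])
Split into [8, 38, 35] and [43, 10, 21, 41]
Left sorted: [8, 35, 38]
Right sorted: [10, 21, 41, 43]
Merge [8, 35, 38] and [10, 21, 41, 43]
= [8, 10, 21, 35, 38, 41, 43]


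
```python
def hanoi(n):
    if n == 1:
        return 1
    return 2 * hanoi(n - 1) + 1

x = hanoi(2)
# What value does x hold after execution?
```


hanoi(2)
= 2 * hanoi(1) + 1
Now compute bottom-up:
hanoi(1) = 1
hanoi(2) = 2 * 1 + 1 = 3
= 3


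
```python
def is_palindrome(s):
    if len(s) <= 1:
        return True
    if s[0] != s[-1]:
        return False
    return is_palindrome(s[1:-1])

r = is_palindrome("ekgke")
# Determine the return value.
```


is_palindrome("ekgke")
"ekgke": s[0]='e' == s[-1]='e' -> is_palindrome("kgk")
"kgk": s[0]='k' == s[-1]='k' -> is_palindrome("g")
"g": len <= 1 -> True
= True


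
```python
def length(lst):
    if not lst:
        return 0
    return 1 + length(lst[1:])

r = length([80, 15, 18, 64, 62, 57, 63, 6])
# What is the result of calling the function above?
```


length([80, 15, 18, 64, 62, 57, 63, 6])
= 1 + length([15, 18, 64, 62, 57, 63, 6])
= 1 + 1 + length([18, 64, 62, 57, 63, 6])
= 1 + 1 + 1 + length([64, 62, 57, 63, 6])
= 1 + 1 + 1 + 1 + length([62, 57, 63, 6])
= 1 + 1 + 1 + 1 + 1 + length([57, 63, 6])
= 1 + 1 + 1 + 1 + 1 + 1 + length([63, 6])
= 1 + 1 + 1 + 1 + 1 + 1 + 1 + length([6])
= 1 + 1 + 1 + 1 + 1 + 1 + 1 + 1 + length([])
= 1 + 1 + 1 + 1 + 1 + 1 + 1 + 1 + 0
= 8


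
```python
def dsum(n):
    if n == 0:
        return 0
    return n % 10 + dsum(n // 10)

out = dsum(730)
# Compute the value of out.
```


dsum(730)
= 0 + dsum(73)
= 0 + 3 + dsum(7)
= 0 + 3 + 7 + dsum(0)
= 0 + 3 + 7 + 0
= 10


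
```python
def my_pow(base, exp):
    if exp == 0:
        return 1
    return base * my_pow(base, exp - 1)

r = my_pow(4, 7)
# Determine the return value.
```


my_pow(4, 7)
= 4 * my_pow(4, 6)
= 4 * 4 * my_pow(4, 5)
= 4 * 4 * 4 * my_pow(4, 4)
= 4 * 4 * 4 * 4 * my_pow(4, 3)
= 4 * 4 * 4 * 4 * 4 * my_pow(4, 2)
= 4 * 4 * 4 * 4 * 4 * 4 * my_pow(4, 1)
= 4 * 4 * 4 * 4 * 4 * 4 * 4 * my_pow(4, 0)
= 4 * 4 * 4 * 4 * 4 * 4 * 4 * 1
= 16384


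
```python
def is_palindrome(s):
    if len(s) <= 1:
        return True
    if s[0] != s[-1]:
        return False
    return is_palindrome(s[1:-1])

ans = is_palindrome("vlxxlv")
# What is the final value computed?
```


is_palindrome("vlxxlv")
"vlxxlv": s[0]='v' == s[-1]='v' -> is_palindrome("lxxl")
"lxxl": s[0]='l' == s[-1]='l' -> is_palindrome("xx")
"xx": s[0]='x' == s[-1]='x' -> is_palindrome("")
"": len <= 1 -> True
= True


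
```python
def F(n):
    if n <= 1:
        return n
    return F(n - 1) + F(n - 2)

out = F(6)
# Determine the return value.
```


F(6)
= F(5) + F(4)
= (F(4) + F(3)) + F(4)
Computing bottom-up: F(0)=0, F(1)=1, F(2)=1, F(3)=2, F(4)=3, F(5)=5, F(6)=8
= 8


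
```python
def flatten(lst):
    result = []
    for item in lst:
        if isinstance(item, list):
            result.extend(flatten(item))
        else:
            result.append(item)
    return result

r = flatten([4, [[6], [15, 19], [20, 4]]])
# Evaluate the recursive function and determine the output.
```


flatten([4, [[6], [15, 19], [20, 4]]])
Processing each element:
  4 is not a list -> append 4
  [[6], [15, 19], [20, 4]] is a list -> flatten recursively -> [6, 15, 19, 20, 4]
= [4, 6, 15, 19, 20, 4]


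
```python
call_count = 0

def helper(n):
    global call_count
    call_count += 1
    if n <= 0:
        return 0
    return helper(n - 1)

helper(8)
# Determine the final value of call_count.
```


helper(8) calls helper(7) calls ... calls helper(0)
Total calls: 8 + 1 (for base case) = 9


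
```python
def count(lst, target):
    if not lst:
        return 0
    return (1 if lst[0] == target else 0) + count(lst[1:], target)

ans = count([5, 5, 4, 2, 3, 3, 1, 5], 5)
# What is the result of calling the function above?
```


count([5, 5, 4, 2, 3, 3, 1, 5], 5)
lst[0]=5 == 5: 1 + count([5, 4, 2, 3, 3, 1, 5], 5)
lst[0]=5 == 5: 1 + count([4, 2, 3, 3, 1, 5], 5)
lst[0]=4 != 5: 0 + count([2, 3, 3, 1, 5], 5)
lst[0]=2 != 5: 0 + count([3, 3, 1, 5], 5)
lst[0]=3 != 5: 0 + count([3, 1, 5], 5)
lst[0]=3 != 5: 0 + count([1, 5], 5)
lst[0]=1 != 5: 0 + count([5], 5)
lst[0]=5 == 5: 1 + count([], 5)
= 3


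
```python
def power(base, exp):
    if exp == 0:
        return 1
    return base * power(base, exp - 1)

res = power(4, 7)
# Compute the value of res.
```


power(4, 7)
= 4 * power(4, 6)
= 4 * 4 * power(4, 5)
= 4 * 4 * 4 * power(4, 4)
= 4 * 4 * 4 * 4 * power(4, 3)
= 4 * 4 * 4 * 4 * 4 * power(4, 2)
= 4 * 4 * 4 * 4 * 4 * 4 * power(4, 1)
= 4 * 4 * 4 * 4 * 4 * 4 * 4 * power(4, 0)
= 4 * 4 * 4 * 4 * 4 * 4 * 4 * 1
= 16384


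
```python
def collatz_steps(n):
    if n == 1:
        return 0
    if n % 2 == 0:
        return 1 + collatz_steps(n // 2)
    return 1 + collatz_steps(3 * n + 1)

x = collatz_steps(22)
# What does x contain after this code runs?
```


collatz_steps(22)
22 is even -> collatz_steps(11)
11 is odd -> 3*11+1 = 34 -> collatz_steps(34)
34 is even -> collatz_steps(17)
17 is odd -> 3*17+1 = 52 -> collatz_steps(52)
52 is even -> collatz_steps(26)
26 is even -> collatz_steps(13)
13 is odd -> 3*13+1 = 40 -> collatz_steps(40)
40 is even -> collatz_steps(20)
20 is even -> collatz_steps(10)
10 is even -> collatz_steps(5)
5 is odd -> 3*5+1 = 16 -> collatz_steps(16)
16 is even -> collatz_steps(8)
8 is even -> collatz_steps(4)
4 is even -> collatz_steps(2)
2 is even -> collatz_steps(1)
Reached 1 after 15 steps
= 15


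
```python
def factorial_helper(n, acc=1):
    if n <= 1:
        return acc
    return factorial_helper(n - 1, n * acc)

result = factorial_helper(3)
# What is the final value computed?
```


factorial_helper(3, 1)
= factorial_helper(2, 3 * 1) = factorial_helper(2, 3)
= factorial_helper(1, 2 * 3) = factorial_helper(1, 6)
n <= 1, return acc = 6


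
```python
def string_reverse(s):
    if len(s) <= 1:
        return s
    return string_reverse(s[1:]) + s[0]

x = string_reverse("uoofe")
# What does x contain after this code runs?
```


string_reverse("uoofe")
= string_reverse("oofe") + "u"
= string_reverse("ofe") + "o" + "u"
= string_reverse("fe") + "o" + "o" + "u"
= string_reverse("e") + "f" + "o" + "o" + "u"
= "e" + "f" + "o" + "o" + "u"
= "efoou"


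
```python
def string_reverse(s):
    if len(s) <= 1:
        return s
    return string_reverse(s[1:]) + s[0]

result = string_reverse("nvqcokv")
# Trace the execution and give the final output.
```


string_reverse("nvqcokv")
= string_reverse("vqcokv") + "n"
= string_reverse("qcokv") + "v" + "n"
= string_reverse("cokv") + "q" + "v" + "n"
= string_reverse("okv") + "c" + "q" + "v" + "n"
= string_reverse("kv") + "o" + "c" + "q" + "v" + "n"
= string_reverse("v") + "k" + "o" + "c" + "q" + "v" + "n"
= "v" + "k" + "o" + "c" + "q" + "v" + "n"
= "vkocqvn"


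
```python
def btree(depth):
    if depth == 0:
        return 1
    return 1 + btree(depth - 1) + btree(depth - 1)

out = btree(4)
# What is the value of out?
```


btree(4)
= 1 + btree(3) + btree(3)
= 1 + 2 * btree(3)
btree(k) = 2^(k+1) - 1
btree(0) = 1
btree(1) = 3
btree(2) = 7
btree(3) = 15
btree(4) = 31
btree(4) = 2^5 - 1 = 31


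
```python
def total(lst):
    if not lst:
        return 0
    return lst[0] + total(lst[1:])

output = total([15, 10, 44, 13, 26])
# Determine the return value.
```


total([15, 10, 44, 13, 26])
= 15 + total([10, 44, 13, 26])
= 15 + 10 + total([44, 13, 26])
= 15 + 10 + 44 + total([13, 26])
= 15 + 10 + 44 + 13 + total([26])
= 15 + 10 + 44 + 13 + 26 + total([])
= 15 + 10 + 44 + 13 + 26 + 0
= 108


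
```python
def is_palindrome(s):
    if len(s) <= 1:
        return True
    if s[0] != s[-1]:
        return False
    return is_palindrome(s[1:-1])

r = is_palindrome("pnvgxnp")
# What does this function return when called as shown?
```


is_palindrome("pnvgxnp")
"pnvgxnp": s[0]='p' == s[-1]='p' -> is_palindrome("nvgxn")
"nvgxn": s[0]='n' == s[-1]='n' -> is_palindrome("vgx")
"vgx": s[0]='v' != s[-1]='x' -> False
= False


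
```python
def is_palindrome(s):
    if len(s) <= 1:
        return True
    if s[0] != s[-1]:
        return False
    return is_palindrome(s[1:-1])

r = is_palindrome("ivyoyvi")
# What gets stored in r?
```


is_palindrome("ivyoyvi")
"ivyoyvi": s[0]='i' == s[-1]='i' -> is_palindrome("vyoyv")
"vyoyv": s[0]='v' == s[-1]='v' -> is_palindrome("yoy")
"yoy": s[0]='y' == s[-1]='y' -> is_palindrome("o")
"o": len <= 1 -> True
= True


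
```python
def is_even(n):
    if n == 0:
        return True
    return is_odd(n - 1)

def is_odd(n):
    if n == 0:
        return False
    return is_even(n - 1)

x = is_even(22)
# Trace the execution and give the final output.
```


is_even(22)
= is_odd(21)
= is_even(20)
= is_odd(19)
= is_even(18)
= is_odd(17)
= is_even(16)
= is_odd(15)
= is_even(14)
= is_odd(13)
= is_even(12)
= is_odd(11)
= is_even(10)
= is_odd(9)
= is_even(8)
= is_odd(7)
= is_even(6)
= is_odd(5)
= is_even(4)
= is_odd(3)
= is_even(2)
= is_odd(1)
= is_even(0)
n == 0: return True
= True


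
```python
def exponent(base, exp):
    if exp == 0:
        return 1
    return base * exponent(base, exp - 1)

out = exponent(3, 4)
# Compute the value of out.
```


exponent(3, 4)
= 3 * exponent(3, 3)
= 3 * 3 * exponent(3, 2)
= 3 * 3 * 3 * exponent(3, 1)
= 3 * 3 * 3 * 3 * exponent(3, 0)
= 3 * 3 * 3 * 3 * 1
= 81


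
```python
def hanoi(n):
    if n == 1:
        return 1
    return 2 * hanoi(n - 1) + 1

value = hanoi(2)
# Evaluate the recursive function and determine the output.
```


hanoi(2)
= 2 * hanoi(1) + 1
Now compute bottom-up:
hanoi(1) = 1
hanoi(2) = 2 * 1 + 1 = 3
= 3


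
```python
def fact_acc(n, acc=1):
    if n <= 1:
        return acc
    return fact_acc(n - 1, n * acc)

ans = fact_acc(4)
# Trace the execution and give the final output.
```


fact_acc(4, 1)
= fact_acc(3, 4 * 1) = fact_acc(3, 4)
= fact_acc(2, 3 * 4) = fact_acc(2, 12)
= fact_acc(1, 2 * 12) = fact_acc(1, 24)
n <= 1, return acc = 24


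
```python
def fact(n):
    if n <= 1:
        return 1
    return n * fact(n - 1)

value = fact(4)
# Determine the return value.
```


fact(4)
= 4 * fact(3)
= 4 * 3 * fact(2)
= 4 * 3 * 2 * fact(1)
= 4 * 3 * 2 * 1
= 24


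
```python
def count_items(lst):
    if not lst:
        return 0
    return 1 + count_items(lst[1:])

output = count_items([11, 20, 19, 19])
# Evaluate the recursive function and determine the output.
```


count_items([11, 20, 19, 19])
= 1 + count_items([20, 19, 19])
= 1 + 1 + count_items([19, 19])
= 1 + 1 + 1 + count_items([19])
= 1 + 1 + 1 + 1 + count_items([])
= 1 + 1 + 1 + 1 + 0
= 4


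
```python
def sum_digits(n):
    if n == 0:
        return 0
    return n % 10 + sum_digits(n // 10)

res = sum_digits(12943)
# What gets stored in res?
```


sum_digits(12943)
= 3 + sum_digits(1294)
= 3 + 4 + sum_digits(129)
= 3 + 4 + 9 + sum_digits(12)
= 3 + 4 + 9 + 2 + sum_digits(1)
= 3 + 4 + 9 + 2 + 1 + sum_digits(0)
= 3 + 4 + 9 + 2 + 1 + 0
= 19


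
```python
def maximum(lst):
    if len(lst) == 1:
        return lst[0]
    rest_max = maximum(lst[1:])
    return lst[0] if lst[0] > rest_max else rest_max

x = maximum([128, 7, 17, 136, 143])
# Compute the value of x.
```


maximum([128, 7, 17, 136, 143])
= compare 128 with maximum([7, 17, 136, 143])
= compare 7 with maximum([17, 136, 143])
= compare 17 with maximum([136, 143])
= compare 136 with maximum([143])
Base: maximum([143]) = 143
compare 136 with 143: max = 143
compare 17 with 143: max = 143
compare 7 with 143: max = 143
compare 128 with 143: max = 143
= 143


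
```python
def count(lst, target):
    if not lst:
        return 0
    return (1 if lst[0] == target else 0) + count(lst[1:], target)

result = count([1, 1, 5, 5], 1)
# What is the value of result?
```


count([1, 1, 5, 5], 1)
lst[0]=1 == 1: 1 + count([1, 5, 5], 1)
lst[0]=1 == 1: 1 + count([5, 5], 1)
lst[0]=5 != 1: 0 + count([5], 1)
lst[0]=5 != 1: 0 + count([], 1)
= 2
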